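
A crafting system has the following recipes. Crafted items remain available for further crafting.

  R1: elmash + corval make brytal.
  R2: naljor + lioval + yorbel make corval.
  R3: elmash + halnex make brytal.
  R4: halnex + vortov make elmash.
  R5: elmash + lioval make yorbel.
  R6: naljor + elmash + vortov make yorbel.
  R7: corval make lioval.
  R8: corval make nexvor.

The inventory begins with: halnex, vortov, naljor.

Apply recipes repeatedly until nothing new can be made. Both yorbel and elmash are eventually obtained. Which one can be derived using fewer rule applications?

elmash

elmash: halnex + vortov → elmash (R4). [1 rule application]
yorbel: Using R4, halnex and vortov make elmash. Using R6, naljor, elmash, and vortov make yorbel. [2 rule applications]
elmash needs fewer.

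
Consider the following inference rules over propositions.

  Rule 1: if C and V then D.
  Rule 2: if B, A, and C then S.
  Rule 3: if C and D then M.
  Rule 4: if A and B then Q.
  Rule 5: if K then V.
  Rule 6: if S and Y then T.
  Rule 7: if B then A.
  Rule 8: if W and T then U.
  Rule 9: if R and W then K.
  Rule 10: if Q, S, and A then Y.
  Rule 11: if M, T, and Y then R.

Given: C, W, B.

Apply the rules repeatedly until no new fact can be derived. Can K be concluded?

K would need R and W (Rule 9), but R is never established.

No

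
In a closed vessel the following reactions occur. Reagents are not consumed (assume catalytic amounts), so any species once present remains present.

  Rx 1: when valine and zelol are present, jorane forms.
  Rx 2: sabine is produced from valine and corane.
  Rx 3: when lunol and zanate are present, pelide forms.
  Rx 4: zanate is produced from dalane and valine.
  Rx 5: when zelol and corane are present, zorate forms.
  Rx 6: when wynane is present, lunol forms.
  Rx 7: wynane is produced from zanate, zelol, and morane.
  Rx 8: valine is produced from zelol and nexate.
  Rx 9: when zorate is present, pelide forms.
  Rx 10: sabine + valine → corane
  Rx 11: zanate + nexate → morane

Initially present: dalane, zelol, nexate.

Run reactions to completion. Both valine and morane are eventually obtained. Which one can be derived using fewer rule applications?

valine

valine: zelol and nexate present → valine forms (Rx 8). [1 rule application]
morane: zelol and nexate present → valine forms (Rx 8). dalane and valine present → zanate forms (Rx 4). zanate and nexate present → morane forms (Rx 11). [3 rule applications]
valine needs fewer.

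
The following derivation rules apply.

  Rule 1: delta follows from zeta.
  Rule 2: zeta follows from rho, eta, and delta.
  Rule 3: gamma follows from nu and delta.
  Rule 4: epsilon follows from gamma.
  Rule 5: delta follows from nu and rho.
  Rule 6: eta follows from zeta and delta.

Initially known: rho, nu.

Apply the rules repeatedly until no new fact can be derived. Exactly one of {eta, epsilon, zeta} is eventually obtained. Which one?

nu and rho hold, so delta follows (Rule 5).
nu and delta hold, so gamma follows (Rule 3).
gamma holds, so epsilon follows (Rule 4).
eta would need zeta and delta (Rule 6), but zeta is never established. zeta would need rho, eta, and delta (Rule 2), but eta is never established.

epsilon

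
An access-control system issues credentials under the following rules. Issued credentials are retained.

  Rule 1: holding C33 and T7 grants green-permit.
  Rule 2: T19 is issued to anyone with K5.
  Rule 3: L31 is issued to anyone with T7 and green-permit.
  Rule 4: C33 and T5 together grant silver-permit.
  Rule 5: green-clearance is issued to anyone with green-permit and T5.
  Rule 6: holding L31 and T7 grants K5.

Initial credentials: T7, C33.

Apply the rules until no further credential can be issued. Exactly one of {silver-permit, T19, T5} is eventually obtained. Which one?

Holding C33 and T7 grants green-permit (Rule 1).
Holding T7 and green-permit grants L31 (Rule 3).
Holding L31 and T7 grants K5 (Rule 6).
Holding K5 grants T19 (Rule 2).
silver-permit would need C33 and T5 (Rule 4), but T5 is never granted. No rule produces T5, and it is not given.

T19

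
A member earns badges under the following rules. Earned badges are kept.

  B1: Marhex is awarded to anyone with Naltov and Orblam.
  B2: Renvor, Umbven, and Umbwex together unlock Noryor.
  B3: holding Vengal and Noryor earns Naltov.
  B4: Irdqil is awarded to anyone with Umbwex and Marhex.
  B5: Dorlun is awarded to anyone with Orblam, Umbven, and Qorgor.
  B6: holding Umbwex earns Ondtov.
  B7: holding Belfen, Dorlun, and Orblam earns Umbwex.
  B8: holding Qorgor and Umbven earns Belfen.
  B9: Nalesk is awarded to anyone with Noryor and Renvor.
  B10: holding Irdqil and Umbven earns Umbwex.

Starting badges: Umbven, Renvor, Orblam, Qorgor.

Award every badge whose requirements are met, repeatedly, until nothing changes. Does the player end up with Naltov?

No

Naltov would need Vengal and Noryor (B3), but Vengal is never earned.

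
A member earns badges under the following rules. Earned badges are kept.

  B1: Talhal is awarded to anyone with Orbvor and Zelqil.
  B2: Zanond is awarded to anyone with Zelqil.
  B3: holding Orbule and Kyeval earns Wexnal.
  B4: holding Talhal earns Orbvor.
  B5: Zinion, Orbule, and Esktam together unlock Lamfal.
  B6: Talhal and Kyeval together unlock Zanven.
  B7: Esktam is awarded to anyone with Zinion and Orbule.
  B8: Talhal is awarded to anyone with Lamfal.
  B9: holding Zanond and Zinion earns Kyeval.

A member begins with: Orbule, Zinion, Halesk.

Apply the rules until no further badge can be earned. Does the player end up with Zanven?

Zanven would need Talhal and Kyeval (B6), but Kyeval is never earned.

No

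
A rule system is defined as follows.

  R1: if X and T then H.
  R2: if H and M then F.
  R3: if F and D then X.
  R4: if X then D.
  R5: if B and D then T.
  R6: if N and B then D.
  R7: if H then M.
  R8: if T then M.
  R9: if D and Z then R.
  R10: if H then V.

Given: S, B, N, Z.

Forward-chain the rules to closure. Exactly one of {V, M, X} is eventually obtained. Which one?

M

From N and B, R6 gives D.
B and D hold, so T follows (R5).
T holds, so M follows (R8).
V would need H (R10), but H is never established. X would need F and D (R3), but F is never established.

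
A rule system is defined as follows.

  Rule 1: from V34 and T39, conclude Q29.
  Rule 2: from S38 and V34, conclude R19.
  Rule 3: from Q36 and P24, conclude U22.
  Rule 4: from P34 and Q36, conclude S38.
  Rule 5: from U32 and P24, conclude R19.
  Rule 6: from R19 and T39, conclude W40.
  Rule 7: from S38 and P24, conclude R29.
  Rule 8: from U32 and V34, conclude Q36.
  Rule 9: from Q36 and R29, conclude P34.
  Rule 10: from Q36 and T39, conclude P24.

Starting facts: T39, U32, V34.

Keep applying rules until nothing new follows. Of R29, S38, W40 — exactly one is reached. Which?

W40

From U32 and V34, Rule 8 gives Q36.
From Q36 and T39, Rule 10 gives P24.
From U32 and P24, Rule 5 gives R19.
R19 and T39 hold, so W40 follows (Rule 6).
S38 would need P34 and Q36 (Rule 4), but P34 is never established. R29 would need S38 and P24 (Rule 7), but S38 is never established.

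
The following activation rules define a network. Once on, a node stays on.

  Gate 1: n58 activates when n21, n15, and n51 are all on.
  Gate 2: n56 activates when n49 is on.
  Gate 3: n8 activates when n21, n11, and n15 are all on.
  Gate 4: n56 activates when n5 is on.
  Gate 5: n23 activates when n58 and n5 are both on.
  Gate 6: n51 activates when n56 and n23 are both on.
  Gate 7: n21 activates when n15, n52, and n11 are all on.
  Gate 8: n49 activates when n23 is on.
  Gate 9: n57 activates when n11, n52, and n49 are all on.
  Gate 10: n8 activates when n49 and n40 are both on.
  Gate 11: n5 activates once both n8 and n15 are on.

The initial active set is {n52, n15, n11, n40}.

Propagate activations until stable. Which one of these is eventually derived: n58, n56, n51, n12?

n56

n15, n52, and n11 are on, so n21 activates (Gate 7).
Gate 3: n21, n11, and n15 on → n8 on.
n8 and n15 are on, so n5 activates (Gate 11).
n5 is on, so n56 activates (Gate 4).
n58 would need n21, n15, and n51 (Gate 1), but n51 never turns on. No rule produces n12, and it is not given. n51 would need n56 and n23 (Gate 6), but n23 never turns on.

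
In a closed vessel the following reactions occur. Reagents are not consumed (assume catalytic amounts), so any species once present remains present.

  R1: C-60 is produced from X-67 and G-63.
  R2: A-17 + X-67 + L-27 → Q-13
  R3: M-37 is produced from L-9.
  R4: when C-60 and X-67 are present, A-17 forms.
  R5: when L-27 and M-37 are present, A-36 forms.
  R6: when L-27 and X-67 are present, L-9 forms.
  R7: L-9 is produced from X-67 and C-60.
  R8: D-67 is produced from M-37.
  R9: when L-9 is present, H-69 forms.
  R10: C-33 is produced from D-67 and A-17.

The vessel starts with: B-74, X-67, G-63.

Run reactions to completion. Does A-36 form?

A-36 would need L-27 and M-37 (R5), but L-27 never forms.

No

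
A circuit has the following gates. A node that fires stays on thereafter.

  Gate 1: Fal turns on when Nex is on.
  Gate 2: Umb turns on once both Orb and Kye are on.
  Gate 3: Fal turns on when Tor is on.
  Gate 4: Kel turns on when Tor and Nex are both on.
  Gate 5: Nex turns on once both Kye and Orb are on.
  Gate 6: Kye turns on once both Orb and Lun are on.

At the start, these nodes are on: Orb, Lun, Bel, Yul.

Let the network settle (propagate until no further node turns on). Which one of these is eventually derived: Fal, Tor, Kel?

Fal

Gate 6: Orb and Lun on → Kye on.
Kye and Orb are on, so Nex turns on (Gate 5).
Nex is on, so Fal turns on (Gate 1).
Kel would need Tor and Nex (Gate 4), but Tor never turns on. No rule produces Tor, and it is not given.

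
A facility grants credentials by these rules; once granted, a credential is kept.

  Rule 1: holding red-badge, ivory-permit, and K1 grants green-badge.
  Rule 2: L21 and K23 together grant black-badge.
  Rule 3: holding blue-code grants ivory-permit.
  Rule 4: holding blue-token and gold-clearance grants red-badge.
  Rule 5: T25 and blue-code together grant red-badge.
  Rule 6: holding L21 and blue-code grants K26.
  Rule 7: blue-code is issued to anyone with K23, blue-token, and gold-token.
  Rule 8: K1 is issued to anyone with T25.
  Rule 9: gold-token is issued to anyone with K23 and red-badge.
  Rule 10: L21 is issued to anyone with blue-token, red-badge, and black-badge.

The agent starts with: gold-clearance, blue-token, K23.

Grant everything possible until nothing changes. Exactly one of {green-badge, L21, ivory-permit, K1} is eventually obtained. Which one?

Holding blue-token and gold-clearance grants red-badge (Rule 4).
Holding K23 and red-badge grants gold-token (Rule 9).
Holding K23, blue-token, and gold-token grants blue-code (Rule 7).
Holding blue-code grants ivory-permit (Rule 3).
L21 would need blue-token, red-badge, and black-badge (Rule 10), but black-badge is never granted. K1 would need T25 (Rule 8), but T25 is never granted. green-badge would need red-badge, ivory-permit, and K1 (Rule 1), but K1 is never granted.

ivory-permit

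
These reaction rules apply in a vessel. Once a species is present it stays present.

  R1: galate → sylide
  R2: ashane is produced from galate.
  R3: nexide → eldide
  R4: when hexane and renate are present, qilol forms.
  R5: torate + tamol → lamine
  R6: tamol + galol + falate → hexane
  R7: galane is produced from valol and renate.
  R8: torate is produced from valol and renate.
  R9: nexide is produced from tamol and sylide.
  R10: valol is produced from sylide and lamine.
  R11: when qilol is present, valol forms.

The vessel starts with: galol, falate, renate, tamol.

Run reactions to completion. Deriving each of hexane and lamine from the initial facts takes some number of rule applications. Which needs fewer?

hexane

hexane: tamol, galol, and falate present → hexane forms (R6). [1 rule application]
lamine: tamol, galol, and falate present → hexane forms (R6). hexane and renate present → qilol forms (R4). qilol present → valol forms (R11). valol and renate present → torate forms (R8). torate and tamol present → lamine forms (R5). [5 rule applications]
hexane needs fewer.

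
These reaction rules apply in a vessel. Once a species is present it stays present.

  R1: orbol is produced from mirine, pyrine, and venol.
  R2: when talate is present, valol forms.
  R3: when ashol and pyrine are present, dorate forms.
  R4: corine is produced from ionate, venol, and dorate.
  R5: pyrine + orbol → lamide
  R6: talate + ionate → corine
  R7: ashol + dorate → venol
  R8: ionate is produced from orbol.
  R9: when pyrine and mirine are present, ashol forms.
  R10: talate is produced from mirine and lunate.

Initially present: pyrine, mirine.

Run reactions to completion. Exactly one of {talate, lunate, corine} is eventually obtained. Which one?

corine

pyrine and mirine present → ashol forms (R9).
ashol and pyrine present → dorate forms (R3).
ashol and dorate present → venol forms (R7).
mirine, pyrine, and venol present → orbol forms (R1).
orbol present → ionate forms (R8).
ionate, venol, and dorate present → corine forms (R4).
talate would need mirine and lunate (R10), but lunate never forms. No rule produces lunate, and it is not given.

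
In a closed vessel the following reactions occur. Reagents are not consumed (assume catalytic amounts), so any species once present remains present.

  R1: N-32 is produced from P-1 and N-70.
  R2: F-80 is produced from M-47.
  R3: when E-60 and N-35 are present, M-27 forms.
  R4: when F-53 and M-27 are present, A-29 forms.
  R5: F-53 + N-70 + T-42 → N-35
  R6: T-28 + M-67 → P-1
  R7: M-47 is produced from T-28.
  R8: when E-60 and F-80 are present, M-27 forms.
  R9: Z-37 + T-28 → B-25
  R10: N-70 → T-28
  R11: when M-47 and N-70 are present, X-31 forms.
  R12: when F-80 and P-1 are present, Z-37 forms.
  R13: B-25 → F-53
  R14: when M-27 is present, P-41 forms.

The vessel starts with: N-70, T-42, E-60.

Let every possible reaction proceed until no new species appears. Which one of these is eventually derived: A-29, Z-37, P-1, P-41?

N-70 present → T-28 forms (R10).
T-28 present → M-47 forms (R7).
M-47 present → F-80 forms (R2).
E-60 and F-80 present → M-27 forms (R8).
M-27 present → P-41 forms (R14).
A-29 would need F-53 and M-27 (R4), but F-53 never forms. Z-37 would need F-80 and P-1 (R12), but P-1 never forms. P-1 would need T-28 and M-67 (R6), but M-67 never forms.

P-41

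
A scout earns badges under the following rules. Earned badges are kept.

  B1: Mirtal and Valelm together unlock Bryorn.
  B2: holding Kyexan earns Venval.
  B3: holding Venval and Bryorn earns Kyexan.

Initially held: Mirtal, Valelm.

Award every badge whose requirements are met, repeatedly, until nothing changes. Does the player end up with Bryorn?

With Mirtal and Valelm, Bryorn is earned (B1).

Yes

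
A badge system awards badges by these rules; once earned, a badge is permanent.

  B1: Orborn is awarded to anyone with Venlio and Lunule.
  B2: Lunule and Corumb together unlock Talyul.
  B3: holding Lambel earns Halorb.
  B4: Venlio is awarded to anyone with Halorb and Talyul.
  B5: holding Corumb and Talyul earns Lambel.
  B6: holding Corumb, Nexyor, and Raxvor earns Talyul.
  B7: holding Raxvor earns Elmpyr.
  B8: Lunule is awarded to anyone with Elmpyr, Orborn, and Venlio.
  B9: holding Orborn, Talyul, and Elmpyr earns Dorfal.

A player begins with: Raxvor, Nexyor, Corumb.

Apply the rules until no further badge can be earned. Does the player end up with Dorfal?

No

Dorfal would need Orborn, Talyul, and Elmpyr (B9), but Orborn is never earned.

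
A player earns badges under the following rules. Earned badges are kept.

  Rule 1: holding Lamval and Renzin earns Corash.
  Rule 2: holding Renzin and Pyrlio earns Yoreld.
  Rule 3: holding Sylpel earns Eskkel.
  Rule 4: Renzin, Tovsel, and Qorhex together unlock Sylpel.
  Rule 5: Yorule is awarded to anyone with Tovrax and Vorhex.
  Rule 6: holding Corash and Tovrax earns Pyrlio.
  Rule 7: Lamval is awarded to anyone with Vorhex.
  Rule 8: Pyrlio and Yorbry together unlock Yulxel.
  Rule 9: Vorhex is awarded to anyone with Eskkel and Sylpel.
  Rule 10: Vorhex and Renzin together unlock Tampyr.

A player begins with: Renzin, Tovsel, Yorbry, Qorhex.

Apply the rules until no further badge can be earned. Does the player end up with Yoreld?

No

Yoreld would need Renzin and Pyrlio (Rule 2), but Pyrlio is never earned.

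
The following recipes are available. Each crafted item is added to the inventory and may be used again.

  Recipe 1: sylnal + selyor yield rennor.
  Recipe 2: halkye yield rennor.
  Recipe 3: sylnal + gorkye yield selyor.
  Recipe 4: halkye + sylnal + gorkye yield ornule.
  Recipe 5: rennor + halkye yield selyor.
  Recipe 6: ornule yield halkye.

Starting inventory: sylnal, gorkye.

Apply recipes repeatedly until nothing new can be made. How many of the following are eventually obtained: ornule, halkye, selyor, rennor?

Using Recipe 3, sylnal and gorkye make selyor.
Using Recipe 1, sylnal and selyor make rennor.
ornule would need halkye, sylnal, and gorkye (Recipe 4), but halkye is never obtained.
halkye would need ornule (Recipe 6), but ornule is never obtained.
selyor: reached.
rennor: reached.
Reached: selyor and rennor — 2 of the 4.

2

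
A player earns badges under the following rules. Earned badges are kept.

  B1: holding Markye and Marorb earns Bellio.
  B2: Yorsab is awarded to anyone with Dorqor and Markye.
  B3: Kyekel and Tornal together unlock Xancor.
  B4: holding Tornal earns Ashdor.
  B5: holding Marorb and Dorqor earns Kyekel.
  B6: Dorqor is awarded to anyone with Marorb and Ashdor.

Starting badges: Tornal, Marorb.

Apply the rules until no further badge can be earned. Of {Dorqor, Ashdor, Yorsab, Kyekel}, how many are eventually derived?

With Tornal, Ashdor is earned (B4).
With Marorb and Ashdor, Dorqor is earned (B6).
With Marorb and Dorqor, Kyekel is earned (B5).
Dorqor: reached.
Ashdor: reached.
Yorsab would need Dorqor and Markye (B2), but Markye is never earned.
Kyekel: reached.
Reached: Dorqor, Ashdor, and Kyekel — 3 of the 4.

3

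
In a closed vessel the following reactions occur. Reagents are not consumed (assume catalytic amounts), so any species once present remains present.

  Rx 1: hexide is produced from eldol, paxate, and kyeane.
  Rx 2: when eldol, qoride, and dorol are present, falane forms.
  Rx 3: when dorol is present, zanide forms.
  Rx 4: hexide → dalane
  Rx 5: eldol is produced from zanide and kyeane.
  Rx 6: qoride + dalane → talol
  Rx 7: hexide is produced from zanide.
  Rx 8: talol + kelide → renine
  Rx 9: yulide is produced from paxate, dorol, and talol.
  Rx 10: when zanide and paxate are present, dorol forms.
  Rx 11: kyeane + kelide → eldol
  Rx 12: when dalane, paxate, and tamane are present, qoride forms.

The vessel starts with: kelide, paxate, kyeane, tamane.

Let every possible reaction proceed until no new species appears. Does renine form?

kyeane and kelide present → eldol forms (Rx 11).
eldol, paxate, and kyeane present → hexide forms (Rx 1).
hexide present → dalane forms (Rx 4).
dalane, paxate, and tamane present → qoride forms (Rx 12).
qoride and dalane present → talol forms (Rx 6).
talol and kelide present → renine forms (Rx 8).

Yes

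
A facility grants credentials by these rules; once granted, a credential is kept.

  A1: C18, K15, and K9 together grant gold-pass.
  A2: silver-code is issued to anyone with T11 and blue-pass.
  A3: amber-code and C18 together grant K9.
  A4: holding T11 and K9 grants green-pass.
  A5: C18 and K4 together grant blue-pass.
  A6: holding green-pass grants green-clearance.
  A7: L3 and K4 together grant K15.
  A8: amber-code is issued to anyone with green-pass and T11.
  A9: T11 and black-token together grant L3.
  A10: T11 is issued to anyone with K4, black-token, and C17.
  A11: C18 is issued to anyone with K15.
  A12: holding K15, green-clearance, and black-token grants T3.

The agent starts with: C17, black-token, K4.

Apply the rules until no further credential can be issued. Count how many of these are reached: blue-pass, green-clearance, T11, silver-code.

Holding K4, black-token, and C17 grants T11 (A10).
Holding T11 and black-token grants L3 (A9).
Holding L3 and K4 grants K15 (A7).
Holding K15 grants C18 (A11).
Holding C18 and K4 grants blue-pass (A5).
Holding T11 and blue-pass grants silver-code (A2).
blue-pass: reached.
green-clearance would need green-pass (A6), but green-pass is never granted.
T11: reached.
silver-code: reached.
Reached: blue-pass, T11, and silver-code — 3 of the 4.

3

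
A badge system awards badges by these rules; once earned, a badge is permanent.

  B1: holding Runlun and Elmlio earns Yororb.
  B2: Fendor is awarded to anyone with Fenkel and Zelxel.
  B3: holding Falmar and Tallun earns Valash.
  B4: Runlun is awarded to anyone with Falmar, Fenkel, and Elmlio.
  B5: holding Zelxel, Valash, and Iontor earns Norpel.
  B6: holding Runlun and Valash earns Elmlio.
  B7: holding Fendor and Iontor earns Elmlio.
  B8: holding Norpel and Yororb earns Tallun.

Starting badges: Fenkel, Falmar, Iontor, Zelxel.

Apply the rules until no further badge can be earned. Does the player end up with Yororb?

With Fenkel and Zelxel, Fendor is earned (B2).
With Fendor and Iontor, Elmlio is earned (B7).
With Falmar, Fenkel, and Elmlio, Runlun is earned (B4).
With Runlun and Elmlio, Yororb is earned (B1).

Yes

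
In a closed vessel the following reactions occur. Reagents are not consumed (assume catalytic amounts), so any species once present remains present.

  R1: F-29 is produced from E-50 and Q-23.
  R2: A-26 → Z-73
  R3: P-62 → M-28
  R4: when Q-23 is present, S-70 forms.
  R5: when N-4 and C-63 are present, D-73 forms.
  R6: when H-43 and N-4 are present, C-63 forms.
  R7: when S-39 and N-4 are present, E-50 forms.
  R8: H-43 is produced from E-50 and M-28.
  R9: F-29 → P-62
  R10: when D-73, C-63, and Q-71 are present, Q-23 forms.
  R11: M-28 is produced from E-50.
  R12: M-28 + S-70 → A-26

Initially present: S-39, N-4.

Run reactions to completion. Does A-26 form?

No

A-26 would need M-28 and S-70 (R12), but S-70 never forms.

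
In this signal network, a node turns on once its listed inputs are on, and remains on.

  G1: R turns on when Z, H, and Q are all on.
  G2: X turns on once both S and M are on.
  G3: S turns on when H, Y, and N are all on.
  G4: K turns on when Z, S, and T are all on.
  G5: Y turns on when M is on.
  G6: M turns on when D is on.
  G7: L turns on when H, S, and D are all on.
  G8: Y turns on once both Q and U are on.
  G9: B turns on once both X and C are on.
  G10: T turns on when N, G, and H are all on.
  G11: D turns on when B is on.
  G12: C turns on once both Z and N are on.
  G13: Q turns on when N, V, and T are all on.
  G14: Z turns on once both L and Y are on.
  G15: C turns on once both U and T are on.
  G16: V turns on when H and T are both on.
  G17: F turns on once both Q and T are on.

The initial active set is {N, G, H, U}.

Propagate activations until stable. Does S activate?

Yes

N, G, and H are on, so T turns on (G10).
G16: H and T on → V on.
G13: N, V, and T on → Q on.
G8: Q and U on → Y on.
G3: H, Y, and N on → S on.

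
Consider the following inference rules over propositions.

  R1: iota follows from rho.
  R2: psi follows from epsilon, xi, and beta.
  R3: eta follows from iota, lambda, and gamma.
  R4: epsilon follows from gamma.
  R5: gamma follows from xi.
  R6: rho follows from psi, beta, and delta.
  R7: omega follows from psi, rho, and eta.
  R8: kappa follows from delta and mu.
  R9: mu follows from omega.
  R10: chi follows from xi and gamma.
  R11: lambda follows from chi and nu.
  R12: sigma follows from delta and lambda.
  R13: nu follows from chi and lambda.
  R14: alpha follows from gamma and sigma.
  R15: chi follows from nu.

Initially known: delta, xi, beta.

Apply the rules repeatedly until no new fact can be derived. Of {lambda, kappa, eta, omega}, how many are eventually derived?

lambda would need chi and nu (R11), but nu is never established.
kappa would need delta and mu (R8), but mu is never established.
eta would need iota, lambda, and gamma (R3), but lambda is never established.
omega would need psi, rho, and eta (R7), but eta is never established.
None of the 4 are reached.

0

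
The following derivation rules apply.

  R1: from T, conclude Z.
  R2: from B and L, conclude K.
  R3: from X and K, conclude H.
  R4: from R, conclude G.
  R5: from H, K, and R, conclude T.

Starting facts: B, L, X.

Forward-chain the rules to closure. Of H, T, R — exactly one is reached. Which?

From B and L, R2 gives K.
From X and K, R3 gives H.
T would need H, K, and R (R5), but R is never established. No rule produces R, and it is not given.

H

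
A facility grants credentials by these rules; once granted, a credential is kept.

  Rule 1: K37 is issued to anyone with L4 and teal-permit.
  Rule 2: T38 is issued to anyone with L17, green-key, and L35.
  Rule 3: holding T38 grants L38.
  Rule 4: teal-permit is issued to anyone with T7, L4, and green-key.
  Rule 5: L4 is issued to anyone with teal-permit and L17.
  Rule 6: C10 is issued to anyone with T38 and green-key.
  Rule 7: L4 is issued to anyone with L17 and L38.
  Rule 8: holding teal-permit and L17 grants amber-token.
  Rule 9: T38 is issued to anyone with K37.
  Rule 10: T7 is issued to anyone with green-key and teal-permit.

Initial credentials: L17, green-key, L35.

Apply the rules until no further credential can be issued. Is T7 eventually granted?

No

T7 would need green-key and teal-permit (Rule 10), but teal-permit is never granted.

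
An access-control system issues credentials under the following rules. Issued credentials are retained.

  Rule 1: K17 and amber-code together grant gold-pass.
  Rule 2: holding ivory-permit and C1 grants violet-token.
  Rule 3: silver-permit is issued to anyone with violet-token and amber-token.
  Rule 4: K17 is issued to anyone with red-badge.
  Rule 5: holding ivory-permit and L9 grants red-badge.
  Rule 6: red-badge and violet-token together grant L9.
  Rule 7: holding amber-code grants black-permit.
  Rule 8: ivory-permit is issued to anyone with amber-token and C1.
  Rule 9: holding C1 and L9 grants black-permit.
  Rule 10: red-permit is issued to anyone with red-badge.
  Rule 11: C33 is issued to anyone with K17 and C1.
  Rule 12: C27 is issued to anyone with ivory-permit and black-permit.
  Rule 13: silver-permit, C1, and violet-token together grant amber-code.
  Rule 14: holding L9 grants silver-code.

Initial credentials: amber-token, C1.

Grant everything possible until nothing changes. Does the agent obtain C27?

Holding amber-token and C1 grants ivory-permit (Rule 8).
Holding ivory-permit and C1 grants violet-token (Rule 2).
Holding violet-token and amber-token grants silver-permit (Rule 3).
Holding silver-permit, C1, and violet-token grants amber-code (Rule 13).
Holding amber-code grants black-permit (Rule 7).
Holding ivory-permit and black-permit grants C27 (Rule 12).

Yes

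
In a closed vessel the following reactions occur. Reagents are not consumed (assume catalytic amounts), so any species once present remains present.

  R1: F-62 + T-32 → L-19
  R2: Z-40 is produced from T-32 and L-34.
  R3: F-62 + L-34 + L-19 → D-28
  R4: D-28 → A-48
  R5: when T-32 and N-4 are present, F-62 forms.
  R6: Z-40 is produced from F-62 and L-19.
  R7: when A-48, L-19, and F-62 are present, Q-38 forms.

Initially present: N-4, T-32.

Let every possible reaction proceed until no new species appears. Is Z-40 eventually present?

T-32 and N-4 present → F-62 forms (R5).
F-62 and T-32 present → L-19 forms (R1).
F-62 and L-19 present → Z-40 forms (R6).

Yes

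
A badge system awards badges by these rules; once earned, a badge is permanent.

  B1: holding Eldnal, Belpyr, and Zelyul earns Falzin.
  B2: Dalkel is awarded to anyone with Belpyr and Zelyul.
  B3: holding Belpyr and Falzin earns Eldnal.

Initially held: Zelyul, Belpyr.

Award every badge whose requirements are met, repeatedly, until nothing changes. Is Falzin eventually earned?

Falzin would need Eldnal, Belpyr, and Zelyul (B1), but Eldnal is never earned.

No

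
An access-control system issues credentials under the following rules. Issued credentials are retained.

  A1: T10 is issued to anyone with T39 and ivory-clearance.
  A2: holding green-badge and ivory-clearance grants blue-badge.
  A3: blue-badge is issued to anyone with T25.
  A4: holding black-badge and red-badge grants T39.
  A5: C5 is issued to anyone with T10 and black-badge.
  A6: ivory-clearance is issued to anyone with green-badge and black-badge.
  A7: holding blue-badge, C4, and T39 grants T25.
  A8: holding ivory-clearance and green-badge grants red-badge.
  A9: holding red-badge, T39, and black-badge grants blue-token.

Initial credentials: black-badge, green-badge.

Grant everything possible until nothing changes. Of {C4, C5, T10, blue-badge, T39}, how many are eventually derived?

4

Holding green-badge and black-badge grants ivory-clearance (A6).
Holding green-badge and ivory-clearance grants blue-badge (A2).
Holding ivory-clearance and green-badge grants red-badge (A8).
Holding black-badge and red-badge grants T39 (A4).
Holding T39 and ivory-clearance grants T10 (A1).
Holding T10 and black-badge grants C5 (A5).
No rule produces C4, and it is not given.
C5: reached.
T10: reached.
blue-badge: reached.
T39: reached.
Reached: C5, T10, blue-badge, and T39 — 4 of the 5.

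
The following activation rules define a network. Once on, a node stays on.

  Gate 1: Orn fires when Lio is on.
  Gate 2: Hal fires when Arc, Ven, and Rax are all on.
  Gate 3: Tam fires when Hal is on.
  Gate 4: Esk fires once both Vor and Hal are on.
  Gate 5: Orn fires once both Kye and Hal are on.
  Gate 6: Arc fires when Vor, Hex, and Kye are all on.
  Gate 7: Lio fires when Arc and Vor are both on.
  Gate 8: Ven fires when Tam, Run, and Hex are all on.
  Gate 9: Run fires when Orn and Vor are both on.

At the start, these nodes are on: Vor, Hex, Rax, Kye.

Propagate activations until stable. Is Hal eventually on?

Hal would need Arc, Ven, and Rax (Gate 2), but Ven never turns on.

No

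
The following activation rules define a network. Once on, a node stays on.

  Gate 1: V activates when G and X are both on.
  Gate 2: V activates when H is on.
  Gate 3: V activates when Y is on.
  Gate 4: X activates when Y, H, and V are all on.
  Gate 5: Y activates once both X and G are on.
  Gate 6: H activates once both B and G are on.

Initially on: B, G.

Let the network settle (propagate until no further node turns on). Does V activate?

Yes

Gate 6: B and G on → H on.
H is on, so V activates (Gate 2).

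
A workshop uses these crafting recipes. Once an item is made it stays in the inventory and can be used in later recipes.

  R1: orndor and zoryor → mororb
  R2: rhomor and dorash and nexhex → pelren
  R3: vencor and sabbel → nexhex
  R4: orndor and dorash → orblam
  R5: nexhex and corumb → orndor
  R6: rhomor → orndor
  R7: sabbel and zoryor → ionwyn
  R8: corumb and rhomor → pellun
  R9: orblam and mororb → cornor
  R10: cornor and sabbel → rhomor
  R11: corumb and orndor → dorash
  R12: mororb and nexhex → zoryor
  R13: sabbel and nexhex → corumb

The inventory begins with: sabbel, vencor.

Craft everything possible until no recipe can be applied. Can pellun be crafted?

pellun would need corumb and rhomor (R8), but rhomor is never obtained.

No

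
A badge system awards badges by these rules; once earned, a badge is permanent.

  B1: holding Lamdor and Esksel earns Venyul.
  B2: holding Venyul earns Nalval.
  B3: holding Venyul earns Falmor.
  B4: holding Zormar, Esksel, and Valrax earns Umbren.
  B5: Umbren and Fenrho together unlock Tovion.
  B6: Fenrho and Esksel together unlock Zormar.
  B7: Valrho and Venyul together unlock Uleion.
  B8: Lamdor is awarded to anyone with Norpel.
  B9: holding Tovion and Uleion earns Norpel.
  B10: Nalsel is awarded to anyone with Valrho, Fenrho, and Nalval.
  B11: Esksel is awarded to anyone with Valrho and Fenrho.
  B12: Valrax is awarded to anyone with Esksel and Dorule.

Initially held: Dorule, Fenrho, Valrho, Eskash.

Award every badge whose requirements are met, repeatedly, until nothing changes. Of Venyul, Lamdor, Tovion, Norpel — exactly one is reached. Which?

With Valrho and Fenrho, Esksel is earned (B11).
With Fenrho and Esksel, Zormar is earned (B6).
With Esksel and Dorule, Valrax is earned (B12).
With Zormar, Esksel, and Valrax, Umbren is earned (B4).
With Umbren and Fenrho, Tovion is earned (B5).
Lamdor would need Norpel (B8), but Norpel is never earned. Norpel would need Tovion and Uleion (B9), but Uleion is never earned. Venyul would need Lamdor and Esksel (B1), but Lamdor is never earned.

Tovion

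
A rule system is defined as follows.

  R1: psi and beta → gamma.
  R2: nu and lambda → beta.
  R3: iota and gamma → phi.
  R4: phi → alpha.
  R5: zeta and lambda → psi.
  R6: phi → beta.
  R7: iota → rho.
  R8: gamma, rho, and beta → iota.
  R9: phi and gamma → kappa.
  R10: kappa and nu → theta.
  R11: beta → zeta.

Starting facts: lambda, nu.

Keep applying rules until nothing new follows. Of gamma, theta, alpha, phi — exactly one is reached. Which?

gamma

nu and lambda hold, so beta follows (R2).
From beta, R11 gives zeta.
From zeta and lambda, R5 gives psi.
psi and beta hold, so gamma follows (R1).
phi would need iota and gamma (R3), but iota is never established. theta would need kappa and nu (R10), but kappa is never established. alpha would need phi (R4), but phi is never established.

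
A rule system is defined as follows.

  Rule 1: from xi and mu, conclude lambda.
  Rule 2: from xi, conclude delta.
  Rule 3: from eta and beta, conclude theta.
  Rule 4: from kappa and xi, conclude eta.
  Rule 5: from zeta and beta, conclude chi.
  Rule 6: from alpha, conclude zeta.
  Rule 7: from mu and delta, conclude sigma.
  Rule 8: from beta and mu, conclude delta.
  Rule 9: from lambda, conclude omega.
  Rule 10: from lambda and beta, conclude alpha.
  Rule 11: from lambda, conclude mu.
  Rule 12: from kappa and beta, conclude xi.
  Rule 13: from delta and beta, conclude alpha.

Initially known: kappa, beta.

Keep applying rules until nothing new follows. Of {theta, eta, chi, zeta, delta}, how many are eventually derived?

5

kappa and beta hold, so xi follows (Rule 12).
xi holds, so delta follows (Rule 2).
From kappa and xi, Rule 4 gives eta.
delta and beta hold, so alpha follows (Rule 13).
From eta and beta, Rule 3 gives theta.
From alpha, Rule 6 gives zeta.
zeta and beta hold, so chi follows (Rule 5).
theta: reached.
eta: reached.
chi: reached.
zeta: reached.
delta: reached.
All 5 are reached.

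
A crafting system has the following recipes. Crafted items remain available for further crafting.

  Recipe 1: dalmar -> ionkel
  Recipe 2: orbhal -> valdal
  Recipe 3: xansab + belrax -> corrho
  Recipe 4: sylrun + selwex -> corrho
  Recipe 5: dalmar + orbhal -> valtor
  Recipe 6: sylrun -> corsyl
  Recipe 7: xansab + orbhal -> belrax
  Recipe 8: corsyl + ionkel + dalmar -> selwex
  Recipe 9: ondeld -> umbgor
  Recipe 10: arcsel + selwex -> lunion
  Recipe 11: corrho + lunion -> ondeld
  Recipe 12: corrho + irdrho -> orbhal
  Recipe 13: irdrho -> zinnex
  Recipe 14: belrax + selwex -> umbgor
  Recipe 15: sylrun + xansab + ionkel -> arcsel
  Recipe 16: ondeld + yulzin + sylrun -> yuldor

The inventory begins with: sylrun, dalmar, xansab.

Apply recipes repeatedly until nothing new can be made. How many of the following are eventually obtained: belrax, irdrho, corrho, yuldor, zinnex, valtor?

Using Recipe 1, dalmar makes ionkel.
Using Recipe 6, sylrun makes corsyl.
Using Recipe 8, corsyl, ionkel, and dalmar make selwex.
Using Recipe 4, sylrun and selwex make corrho.
belrax would need xansab and orbhal (Recipe 7), but orbhal is never obtained.
No rule produces irdrho, and it is not given.
corrho: reached.
yuldor would need ondeld, yulzin, and sylrun (Recipe 16), but yulzin is never obtained.
zinnex would need irdrho (Recipe 13), but irdrho is never obtained.
valtor would need dalmar and orbhal (Recipe 5), but orbhal is never obtained.
Reached: corrho — 1 of the 6.

1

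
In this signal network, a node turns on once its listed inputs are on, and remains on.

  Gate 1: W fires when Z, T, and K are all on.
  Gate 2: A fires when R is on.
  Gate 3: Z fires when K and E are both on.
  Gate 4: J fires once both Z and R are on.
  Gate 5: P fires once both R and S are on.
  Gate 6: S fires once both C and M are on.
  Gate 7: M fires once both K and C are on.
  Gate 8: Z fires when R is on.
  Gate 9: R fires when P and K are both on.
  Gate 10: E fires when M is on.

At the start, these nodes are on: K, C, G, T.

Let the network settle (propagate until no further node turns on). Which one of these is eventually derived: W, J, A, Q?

Gate 7: K and C on → M on.
Gate 10: M on → E on.
Gate 3: K and E on → Z on.
Gate 1: Z, T, and K on → W on.
J would need Z and R (Gate 4), but R never turns on. A would need R (Gate 2), but R never turns on. No rule produces Q, and it is not given.

W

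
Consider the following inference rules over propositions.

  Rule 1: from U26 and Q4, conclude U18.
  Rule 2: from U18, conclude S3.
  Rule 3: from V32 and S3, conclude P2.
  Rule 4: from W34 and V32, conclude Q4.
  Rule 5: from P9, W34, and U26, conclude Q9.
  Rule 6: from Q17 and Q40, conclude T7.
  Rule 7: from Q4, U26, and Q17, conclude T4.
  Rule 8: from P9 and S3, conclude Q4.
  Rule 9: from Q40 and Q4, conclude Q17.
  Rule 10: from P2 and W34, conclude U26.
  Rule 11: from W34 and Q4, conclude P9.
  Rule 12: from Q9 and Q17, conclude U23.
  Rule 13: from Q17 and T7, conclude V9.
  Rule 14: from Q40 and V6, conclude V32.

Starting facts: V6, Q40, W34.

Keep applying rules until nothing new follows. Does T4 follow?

T4 would need Q4, U26, and Q17 (Rule 7), but U26 is never established.

No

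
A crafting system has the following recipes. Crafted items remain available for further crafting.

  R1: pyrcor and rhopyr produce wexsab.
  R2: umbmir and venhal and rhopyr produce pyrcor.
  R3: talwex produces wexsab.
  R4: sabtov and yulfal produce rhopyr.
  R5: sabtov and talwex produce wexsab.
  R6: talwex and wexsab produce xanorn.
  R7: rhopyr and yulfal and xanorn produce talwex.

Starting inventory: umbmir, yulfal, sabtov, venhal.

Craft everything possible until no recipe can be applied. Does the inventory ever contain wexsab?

Using R4, sabtov and yulfal make rhopyr.
Using R2, umbmir, venhal, and rhopyr make pyrcor.
pyrcor and rhopyr → wexsab (R1).

Yes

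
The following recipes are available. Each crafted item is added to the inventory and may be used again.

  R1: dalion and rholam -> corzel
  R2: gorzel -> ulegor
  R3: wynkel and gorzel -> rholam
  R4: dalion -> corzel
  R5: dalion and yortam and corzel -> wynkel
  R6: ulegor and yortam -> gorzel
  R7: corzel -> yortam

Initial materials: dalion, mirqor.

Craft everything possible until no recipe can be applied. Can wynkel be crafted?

Using R4, dalion makes corzel.
Using R7, corzel makes yortam.
Using R5, dalion, yortam, and corzel make wynkel.

Yes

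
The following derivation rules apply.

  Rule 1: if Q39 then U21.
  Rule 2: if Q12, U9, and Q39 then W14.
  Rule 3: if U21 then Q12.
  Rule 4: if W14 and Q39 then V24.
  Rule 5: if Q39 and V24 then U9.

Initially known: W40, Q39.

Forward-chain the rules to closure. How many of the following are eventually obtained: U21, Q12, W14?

Q39 holds, so U21 follows (Rule 1).
U21 holds, so Q12 follows (Rule 3).
U21: reached.
Q12: reached.
W14 would need Q12, U9, and Q39 (Rule 2), but U9 is never established.
Reached: U21 and Q12 — 2 of the 3.

2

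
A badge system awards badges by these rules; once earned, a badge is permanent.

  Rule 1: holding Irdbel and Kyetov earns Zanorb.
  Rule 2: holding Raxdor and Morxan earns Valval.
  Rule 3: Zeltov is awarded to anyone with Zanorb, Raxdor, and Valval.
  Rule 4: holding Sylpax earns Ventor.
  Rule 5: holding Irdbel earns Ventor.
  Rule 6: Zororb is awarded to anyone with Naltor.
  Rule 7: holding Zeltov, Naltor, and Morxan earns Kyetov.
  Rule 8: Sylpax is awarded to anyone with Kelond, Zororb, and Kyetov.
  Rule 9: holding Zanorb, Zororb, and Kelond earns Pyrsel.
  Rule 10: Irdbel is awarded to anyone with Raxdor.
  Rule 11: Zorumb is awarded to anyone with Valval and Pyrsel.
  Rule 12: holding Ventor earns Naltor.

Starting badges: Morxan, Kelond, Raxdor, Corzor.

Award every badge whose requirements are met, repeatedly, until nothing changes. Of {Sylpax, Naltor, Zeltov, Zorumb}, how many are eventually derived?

With Raxdor, Irdbel is earned (Rule 10).
With Irdbel, Ventor is earned (Rule 5).
With Ventor, Naltor is earned (Rule 12).
Sylpax would need Kelond, Zororb, and Kyetov (Rule 8), but Kyetov is never earned.
Naltor: reached.
Zeltov would need Zanorb, Raxdor, and Valval (Rule 3), but Zanorb is never earned.
Zorumb would need Valval and Pyrsel (Rule 11), but Pyrsel is never earned.
Reached: Naltor — 1 of the 4.

1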